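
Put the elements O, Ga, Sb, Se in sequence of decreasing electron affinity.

O is in period 2, group 16; Ga is in period 4, group 13; Se is in period 4, group 16; Sb is in period 5, group 15.
EA tends to increase across a period and decrease down a group, though the pattern is less regular than for IE or radius.
Here both period and group differ, so the two effects have to be weighed against each other.
Sb > Ga: period and group pull opposite ways; the across-period shift dominates (103 vs 29 kJ/mol).
O > Sb: both effects reinforce here, so O is clearly the higher of the two.
Se > O: this pair runs against the simple trend — see the exception note.
Note the exception: Se has a higher electron affinity than O, contrary to the simple trend — O's compact 2p subshell gives strong electron–electron repulsion on the added electron.
Approximate values (kJ/mol): O 141, Ga 29, Se 195, Sb 103.
So from highest to lowest: Se > O > Sb > Ga.

Se, O, Sb, Ga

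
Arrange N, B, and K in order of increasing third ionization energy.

B < K < N

Consider each +2 ion: N²⁺ still has 3 valence electrons; B²⁺ still has 1 valence electron; K²⁺ is already 1 electron into the core.
Usually core removal costs more than valence removal, but here the competition is close: a tightly held n=2 valence electron can cost more to remove than an n=3 core electron, so the actual values have to decide it.
Valence configurations: N²⁺ [He]2s²2p¹, B²⁺ [He]2s¹.
The numbers (kJ/mol): N 4578, B 3660, K 4420.
Putting it together, IE_3: B < K < N.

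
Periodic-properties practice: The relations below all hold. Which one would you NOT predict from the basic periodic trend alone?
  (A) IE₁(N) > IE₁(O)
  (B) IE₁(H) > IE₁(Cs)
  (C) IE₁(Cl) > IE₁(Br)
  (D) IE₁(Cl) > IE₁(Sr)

(A)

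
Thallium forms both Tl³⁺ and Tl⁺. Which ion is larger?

Tl⁺

Both ions have Z = 81 protons, but Tl³⁺ has lost more electrons, so its remaining electrons feel a larger effective nuclear charge per electron and are pulled in more tightly.
Higher positive charge → smaller ion, so Tl⁺ > Tl³⁺.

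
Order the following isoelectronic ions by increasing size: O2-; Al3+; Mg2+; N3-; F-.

Al3+ < Mg2+ < F- < O2- < N3-

All of these have 10 electrons, so size is governed by nuclear charge alone: the more protons, the stronger the pull on the same electron cloud, and the smaller the ion.
Nuclear charges: Al3+ (Z=13), Mg2+ (Z=12), F- (Z=9), O2- (Z=8), N3- (Z=7).
Smallest to largest: Al3+ < Mg2+ < F- < O2- < N3-.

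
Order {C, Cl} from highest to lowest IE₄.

C > Cl

IE_4 is the cost of taking one more electron from the +3 cation: C³⁺ still has 1 valence electron; Cl³⁺ still has 4 valence electrons.
All are still removing valence electrons, so compare the +3 ions as you would atoms: IE_4 generally rises across a period (higher Z_eff) and falls down a group (larger shell), subject to the usual subshell exceptions.
Valence configurations: C³⁺ [He]2s¹, Cl³⁺ [Ne]3s²3p².
Approximate IE_4 values (kJ/mol): C 6223, Cl 5159.
So the fourth ionization energies run Cl < C.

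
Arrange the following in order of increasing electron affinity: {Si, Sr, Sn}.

Sr < Sn < Si

EA tends to increase across a period and decrease down a group, though the pattern is less regular than for IE or radius.
These span different periods and groups, so the two trends combine.
Sn > Sr: Sn lies to the right of Sr in period 5, so the across-period effect alone puts Sn higher.
Si > Sn: they share group 14; the group trend gives Si the larger value.
For reference (kJ/mol): Si 134, Sr 5, Sn 107.
So from lowest to highest: Sr < Sn < Si.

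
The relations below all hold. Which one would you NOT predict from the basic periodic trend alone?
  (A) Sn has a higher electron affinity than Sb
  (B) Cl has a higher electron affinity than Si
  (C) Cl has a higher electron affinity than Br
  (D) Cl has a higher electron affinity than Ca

(A)

The general trend: electron affinity increases across a period and decreases down a group.
(A) Sn (period 5, group 14) vs Sb (period 5, group 15): the stated order contradicts the simple trend.
(B) Cl (period 3, group 17) vs Si (period 3, group 14): the stated order agrees with the simple trend.
(C) Cl (period 3, group 17) vs Br (period 4, group 17): the stated order agrees with the simple trend.
(D) Cl (period 3, group 17) vs Ca (period 4, group 2): the stated order agrees with the simple trend.
The exception is (A): adding an electron to Sb's half-filled 5p³ is unfavourable, so Sn has the more exothermic EA.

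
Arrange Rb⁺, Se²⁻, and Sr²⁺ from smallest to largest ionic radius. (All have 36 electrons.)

Sr²⁺ < Rb⁺ < Se²⁻

All of these have 36 electrons, so size is governed by nuclear charge alone: the more protons, the stronger the pull on the same electron cloud, and the smaller the ion.
Nuclear charges: Sr²⁺ (Z=38), Rb⁺ (Z=37), Se²⁻ (Z=34).
Smallest to largest: Sr²⁺ < Rb⁺ < Se²⁻.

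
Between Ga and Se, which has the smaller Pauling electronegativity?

Ga is in period 4, group 13; Se is in period 4, group 16.
EN rises left→right (higher Z_eff, smaller atoms) and falls top→bottom (larger, more shielded atoms).
All lie in period 4, so electronegativity increases left to right.
So Ga has the smaller Pauling electronegativity (Ga < Se).

Ga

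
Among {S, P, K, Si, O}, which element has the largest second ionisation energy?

IE_2 is the cost of taking one more electron from the +1 cation: S⁺ still has 5 valence electrons; P⁺ still has 4 valence electrons; K⁺ is the bare [Ar] core; Si⁺ still has 3 valence electrons; O⁺ still has 5 valence electrons.
Usually core removal costs more than valence removal, but here the competition is close: a tightly held n=2 valence electron can cost more to remove than an n=3 core electron, so the actual values have to decide it.
Valence configurations: S⁺ [Ne]3s²3p³, P⁺ [Ne]3s²3p², Si⁺ [Ne]3s²3p¹, O⁺ [He]2s²2p³.
Tabulated IE_2 (kJ/mol): S 2252, P 1907, K 3052, Si 1577, O 3388.
So the second ionization energies run Si < P < S < K < O.

O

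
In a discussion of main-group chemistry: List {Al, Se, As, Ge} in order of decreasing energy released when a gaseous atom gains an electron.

Al is in period 3, group 13; Ge is in period 4, group 14; As is in period 4, group 15; Se is in period 4, group 16.
Adding an electron releases more energy for atoms nearer the top right (short of the noble gases).
Here both period and group differ, so the two effects have to be weighed against each other.
As > Al: the two effects oppose for this pair; the across-period effect wins (78 vs 42 kJ/mol).
Ge > As: this pair runs against the simple trend — see the exception note.
Se > Ge: both are in period 4; the period trend gives Se the larger value.
Note the exception: Ge has a higher electron affinity than As, contrary to the simple trend — adding an electron to As's half-filled 4p³ is unfavourable, so Ge (4p²) has the more exothermic EA.
For reference (kJ/mol): Al 42, Ge 119, As 78, Se 195.
So from highest to lowest: Se > Ge > As > Al.

Se, Ge, As, Al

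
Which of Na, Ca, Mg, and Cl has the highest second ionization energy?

IE_2 is the cost of taking one more electron from the +1 cation: Na⁺ is the bare [Ne] core; Ca⁺ still has 1 valence electron; Mg⁺ still has 1 valence electron; Cl⁺ still has 6 valence electrons.
Core electrons are held far more tightly than valence electrons, so Na tops the IE_2 order.
Valence configurations: Ca⁺ [Ar]4s¹, Mg⁺ [Ne]3s¹, Cl⁺ [Ne]3s²3p⁴.
The numbers (kJ/mol): Na 4562, Ca 1145, Mg 1451, Cl 2298.
So the second ionization energies run Ca < Mg < Cl < Na.

Na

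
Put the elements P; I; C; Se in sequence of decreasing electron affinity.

I > Se > C > P

C is in period 2, group 14; P is in period 3, group 15; Se is in period 4, group 16; I is in period 5, group 17.
Atoms with high Z_eff and room in the valence shell (especially the halogens) have the most exothermic electron affinities.
These sit on a diagonal, where the across-period and down-group effects partly cancel.
C > P: the two effects oppose for this pair; the down-group effect wins (122 vs 72 kJ/mol).
Se > C: the two effects oppose for this pair; the across-period effect wins (195 vs 122 kJ/mol).
I > Se: the two effects oppose for this pair; the across-period effect wins (295 vs 195 kJ/mol).
Approximate values (kJ/mol): C 122, P 72, Se 195, I 295.
So from highest to lowest: I > Se > C > P.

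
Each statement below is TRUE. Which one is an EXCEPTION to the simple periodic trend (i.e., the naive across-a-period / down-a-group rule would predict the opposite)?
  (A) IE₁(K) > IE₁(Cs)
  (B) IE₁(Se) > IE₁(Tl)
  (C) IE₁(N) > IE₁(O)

The general trend: IE₁ increases across a period and decreases down a group.
(A) K (period 4, group 1) vs Cs (period 6, group 1): the stated order agrees with the simple trend.
(B) Se (period 4, group 16) vs Tl (period 6, group 13): the stated order agrees with the simple trend.
(C) N (period 2, group 15) vs O (period 2, group 16): the stated order contradicts the simple trend.
The exception is (C): pairing an electron in O's 2p⁴ costs repulsion energy, so O ionizes more easily than half-filled N (2p³).

(C)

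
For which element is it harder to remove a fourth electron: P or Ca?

Consider each +3 ion: P³⁺ still has 2 valence electrons; Ca³⁺ is already 1 electron into the core.
Breaking into a closed-shell core is much more expensive than removing a leftover valence electron — Ca has the largest IE_4 here.
Tabulated IE_4 (kJ/mol): P 4964, Ca 6491.
So the fourth ionization energies run P < Ca.

Ca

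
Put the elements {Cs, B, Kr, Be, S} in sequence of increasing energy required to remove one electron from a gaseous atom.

Removing the outermost electron gets harder across a period and easier down a group.
Here both period and group differ, so the two effects have to be weighed against each other.
B > Cs: relative to Cs, both the across-period and down-group shifts push B's first ionization energy up.
Be > B: this pair runs against the simple trend — see the exception note.
S > Be: the two effects oppose for this pair; the across-period effect wins (1000 vs 900 kJ/mol).
Kr > S: period and group pull opposite ways; the across-period shift dominates (1351 vs 1000 kJ/mol).
Note the exception: Be has a higher first ionization energy than B, contrary to the simple trend — removing B's lone 2p electron is easier than breaking Be's filled 2s².
Tabulated first ionization energy (kJ/mol): Be 900, B 801, S 1000, Kr 1351, Cs 376.
So from lowest to highest: Cs < B < Be < S < Kr.

Cs < B < Be < S < Kr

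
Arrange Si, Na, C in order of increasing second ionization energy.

Si < C < Na

The second ionization energy removes an electron from the +1 ion. For each element: Si⁺ still has 3 valence electrons; Na⁺ is the bare [Ne] core; C⁺ still has 3 valence electrons.
Breaking into a closed-shell core is much more expensive than removing a leftover valence electron — Na has the largest IE_2 here.
Valence configurations: Si⁺ [Ne]3s²3p¹, C⁺ [He]2s²2p¹.
Approximate IE_2 values (kJ/mol): Si 1577, Na 4562, C 2353.
So the second ionization energies run Si < C < Na.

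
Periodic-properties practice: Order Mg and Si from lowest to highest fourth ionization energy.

Si, Mg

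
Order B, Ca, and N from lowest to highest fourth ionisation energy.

After 3 electrons have been removed, what remains? B³⁺ is the bare [He] core; Ca³⁺ is already 1 electron into the core; N³⁺ still has 2 valence electrons.
Usually core removal costs more than valence removal, but here the competition is close: a tightly held n=2 valence electron can cost more to remove than an n=3 core electron, so the actual values have to decide it.
The numbers (kJ/mol): B 25026, Ca 6491, N 7475.
So the fourth ionization energies run Ca < N < B.

Ca < N < B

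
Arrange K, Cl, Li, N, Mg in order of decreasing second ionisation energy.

Li > K > N > Cl > Mg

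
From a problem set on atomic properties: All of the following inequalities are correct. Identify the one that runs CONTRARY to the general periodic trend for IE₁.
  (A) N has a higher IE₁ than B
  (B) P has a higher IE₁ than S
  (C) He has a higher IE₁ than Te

The general trend: IE₁ increases across a period and decreases down a group.
(A) N (period 2, group 15) vs B (period 2, group 13): the stated order agrees with the simple trend.
(B) P (period 3, group 15) vs S (period 3, group 16): the stated order contradicts the simple trend.
(C) He (period 1, group 18) vs Te (period 5, group 16): the stated order agrees with the simple trend.
The exception is (B): S (3p⁴) ionizes more easily than half-filled P (3p³) because the paired 3p electron in S is pushed out by e⁻–e⁻ repulsion.

(B)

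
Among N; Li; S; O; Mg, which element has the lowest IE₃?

S

Consider each +2 ion: N²⁺ still has 3 valence electrons; Li²⁺ is already 1 electron into the core; S²⁺ still has 4 valence electrons; O²⁺ still has 4 valence electrons; Mg²⁺ is the bare [Ne] core.
Breaking into a closed-shell core is much more expensive than removing a leftover valence electron — Mg and Li have the largest IE_3 here.
Valence configurations: N²⁺ [He]2s²2p¹, S²⁺ [Ne]3s²3p², O²⁺ [He]2s²2p².
The numbers (kJ/mol): N 4578, Li 11815, S 3357, O 5300, Mg 7733.
Putting it together, IE_3: S < N < O < Mg < Li.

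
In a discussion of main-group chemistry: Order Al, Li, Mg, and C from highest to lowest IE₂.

Li, C, Al, Mg

Consider each +1 ion: Al⁺ still has 2 valence electrons; Li⁺ is the bare [He] core; Mg⁺ still has 1 valence electron; C⁺ still has 3 valence electrons.
Core electrons are held far more tightly than valence electrons, so Li tops the IE_2 order.
Valence configurations: Al⁺ [Ne]3s², Mg⁺ [Ne]3s¹, C⁺ [He]2s²2p¹.
The numbers (kJ/mol): Al 1817, Li 7298, Mg 1451, C 2353.
So the second ionization energies run Mg < Al < C < Li.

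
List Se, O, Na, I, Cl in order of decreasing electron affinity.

O is in period 2, group 16; Na is in period 3, group 1; Cl is in period 3, group 17; Se is in period 4, group 16; I is in period 5, group 17.
Adding an electron releases more energy for atoms nearer the top right (short of the noble gases).
Neither a single period nor a single group — weigh both effects.
O > Na: relative to Na, both the across-period and down-group shifts push O's electron affinity up.
Se > O: this pair runs against the simple trend — see the exception note.
I > Se: the two effects oppose for this pair; the across-period effect wins (295 vs 195 kJ/mol).
Cl > I: Cl sits above I in group 17, so the down-group effect alone puts Cl higher.
Note the exception: Se has a higher electron affinity than O, contrary to the simple trend — O's compact 2p subshell gives strong electron–electron repulsion on the added electron.
For reference (kJ/mol): O 141, Na 53, Cl 349, Se 195, I 295.
So from highest to lowest: Cl > I > Se > O > Na.

Cl > I > Se > O > Na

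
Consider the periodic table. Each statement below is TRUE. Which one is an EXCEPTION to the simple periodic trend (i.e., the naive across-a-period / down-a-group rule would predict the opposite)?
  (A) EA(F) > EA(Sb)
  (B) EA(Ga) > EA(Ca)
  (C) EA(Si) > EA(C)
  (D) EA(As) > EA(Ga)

(C)

The general trend: electron affinity increases across a period and decreases down a group.
(A) F (period 2, group 17) vs Sb (period 5, group 15): the stated order agrees with the simple trend.
(B) Ga (period 4, group 13) vs Ca (period 4, group 2): the stated order agrees with the simple trend.
(C) Si (period 3, group 14) vs C (period 2, group 14): the stated order contradicts the simple trend.
(D) As (period 4, group 15) vs Ga (period 4, group 13): the stated order agrees with the simple trend.
The exception is (C): Si's larger, more diffuse 3p orbitals accept an added electron slightly more readily than C's compact 2p.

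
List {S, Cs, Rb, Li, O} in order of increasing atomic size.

O < S < Li < Rb < Cs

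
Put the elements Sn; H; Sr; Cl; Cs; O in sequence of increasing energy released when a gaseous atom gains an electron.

Sr < Cs < H < Sn < O < Cl

H is in period 1, group 1; O is in period 2, group 16; Cl is in period 3, group 17; Sr is in period 5, group 2; Sn is in period 5, group 14; Cs is in period 6, group 1.
EA tends to increase across a period and decrease down a group, though the pattern is less regular than for IE or radius.
Here both period and group differ, so the two effects have to be weighed against each other.
Cs > Sr: this pair runs against the simple trend — see the exception note.
H > Cs: H sits above Cs in group 1, so the down-group effect alone puts H higher.
Sn > H: period and group pull opposite ways; the across-period shift dominates (107 vs 73 kJ/mol).
O > Sn: both effects reinforce here, so O is clearly the higher of the two.
Cl > O: the two effects oppose for this pair; the across-period effect wins (349 vs 141 kJ/mol).
Note the exception: Cs has a higher electron affinity than Sr, contrary to the simple trend — adding an electron to Sr (ns²) has to open a new, higher-energy np subshell, which is unfavourable.
Tabulated electron affinity (kJ/mol): H 73, O 141, Cl 349, Sr 5, Sn 107, Cs 46.
So from lowest to highest: Sr < Cs < H < Sn < O < Cl.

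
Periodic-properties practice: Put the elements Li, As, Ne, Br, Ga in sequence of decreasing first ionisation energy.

Ne, Br, As, Ga, Li

Li is in period 2, group 1; Ne is in period 2, group 18; Ga is in period 4, group 13; As is in period 4, group 15; Br is in period 4, group 17.
Across a period the outer electron is held more tightly (higher IE₁); down a group it sits in a higher shell, more shielded, and comes off more easily.
Neither a single period nor a single group — weigh both effects.
Ga > Li: the two effects oppose for this pair; the across-period effect wins (579 vs 520 kJ/mol).
As > Ga: As lies to the right of Ga in period 4, so the across-period effect alone puts As higher.
Br > As: both are in period 4; the period trend gives Br the larger value.
Ne > Br: both effects reinforce here, so Ne is clearly the higher of the two.
Approximate values (kJ/mol): Li 520, Ne 2081, Ga 579, As 947, Br 1140.
So from highest to lowest: Ne > Br > As > Ga > Li.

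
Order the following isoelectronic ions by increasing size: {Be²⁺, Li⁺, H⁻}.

Be²⁺ < Li⁺ < H⁻

All of these have 2 electrons, so size is governed by nuclear charge alone: the more protons, the stronger the pull on the same electron cloud, and the smaller the ion.
Nuclear charges: Be²⁺ (Z=4), Li⁺ (Z=3), H⁻ (Z=1).
Smallest to largest: Be²⁺ < Li⁺ < H⁻.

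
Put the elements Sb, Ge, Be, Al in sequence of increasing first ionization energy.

Al, Ge, Sb, Be

First ionization energy rises across a period (greater Z_eff holds electrons more tightly) and falls down a group (valence electrons are farther from the nucleus).
A diagonal step moves right (one effect) and down (the opposite effect) at once.
Ge > Al: the two effects oppose for this pair; the across-period effect wins (762 vs 578 kJ/mol).
Sb > Ge: period and group pull opposite ways; the across-period shift dominates (831 vs 762 kJ/mol).
Be > Sb: the two effects oppose for this pair; the down-group effect wins (900 vs 831 kJ/mol).
Tabulated first ionization energy (kJ/mol): Be 900, Al 578, Ge 762, Sb 831.
So from lowest to highest: Al < Ge < Sb < Be.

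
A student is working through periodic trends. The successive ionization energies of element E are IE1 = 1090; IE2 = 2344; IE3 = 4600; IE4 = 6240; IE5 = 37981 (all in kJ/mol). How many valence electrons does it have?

4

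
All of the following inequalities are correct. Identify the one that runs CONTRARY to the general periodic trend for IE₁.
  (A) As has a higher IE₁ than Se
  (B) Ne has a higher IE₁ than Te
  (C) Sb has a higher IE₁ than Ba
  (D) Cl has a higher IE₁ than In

(A)

The general trend: IE₁ increases across a period and decreases down a group.
(A) As (period 4, group 15) vs Se (period 4, group 16): the stated order contradicts the simple trend.
(B) Ne (period 2, group 18) vs Te (period 5, group 16): the stated order agrees with the simple trend.
(C) Sb (period 5, group 15) vs Ba (period 6, group 2): the stated order agrees with the simple trend.
(D) Cl (period 3, group 17) vs In (period 5, group 13): the stated order agrees with the simple trend.
The exception is (A): Se (4p⁴) ionizes more easily than half-filled As (4p³).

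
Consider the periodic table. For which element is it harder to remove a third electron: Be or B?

The third ionization energy removes an electron from the +2 ion. For each element: Be²⁺ is the bare [He] core; B²⁺ still has 1 valence electron.
Breaking into a closed-shell core is much more expensive than removing a leftover valence electron — Be has the largest IE_3 here.
Tabulated IE_3 (kJ/mol): Be 14849, B 3660.
Overall IE_3 order: B < Be.

Be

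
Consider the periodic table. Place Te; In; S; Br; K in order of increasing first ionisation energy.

K < In < Te < S < Br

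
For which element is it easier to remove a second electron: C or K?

C

IE_2 is the cost of taking one more electron from the +1 cation: C⁺ still has 3 valence electrons; K⁺ is the bare [Ar] core.
Core electrons are held far more tightly than valence electrons, so K tops the IE_2 order.
Tabulated IE_2 (kJ/mol): C 2353, K 3052.
Putting it together, IE_2: C < K.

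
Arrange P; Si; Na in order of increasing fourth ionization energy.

Si < P < Na

The fourth ionization energy removes an electron from the +3 ion. For each element: P³⁺ still has 2 valence electrons; Si³⁺ still has 1 valence electron; Na³⁺ is already 2 electrons into the core.
Core electrons are held far more tightly than valence electrons, so Na tops the IE_4 order.
Valence configurations: P³⁺ [Ne]3s², Si³⁺ [Ne]3s¹.
The numbers (kJ/mol): P 4964, Si 4356, Na 9543.
Overall IE_4 order: Si < P < Na.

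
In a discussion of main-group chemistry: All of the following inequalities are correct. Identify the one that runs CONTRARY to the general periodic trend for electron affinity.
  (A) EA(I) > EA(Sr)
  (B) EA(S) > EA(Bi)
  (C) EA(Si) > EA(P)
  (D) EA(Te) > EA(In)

The general trend: electron affinity increases across a period and decreases down a group.
(A) I (period 5, group 17) vs Sr (period 5, group 2): the stated order agrees with the simple trend.
(B) S (period 3, group 16) vs Bi (period 6, group 15): the stated order agrees with the simple trend.
(C) Si (period 3, group 14) vs P (period 3, group 15): the stated order contradicts the simple trend.
(D) Te (period 5, group 16) vs In (period 5, group 13): the stated order agrees with the simple trend.
The exception is (C): adding an electron to P's half-filled 3p³ is unfavourable, so Si (3p²) has the more exothermic EA.

(C)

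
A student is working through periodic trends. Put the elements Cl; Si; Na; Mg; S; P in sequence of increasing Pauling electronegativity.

Na, Mg, Si, P, S, Cl

Na is in period 3, group 1; Mg is in period 3, group 2; Si is in period 3, group 14; P is in period 3, group 15; S is in period 3, group 16; Cl is in period 3, group 17.
Atoms toward the upper right of the periodic table pull bonding electrons most strongly.
All lie in period 3, so electronegativity increases left to right.
So from lowest to highest: Na < Mg < Si < P < S < Cl.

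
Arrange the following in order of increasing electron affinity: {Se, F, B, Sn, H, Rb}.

B, Rb, H, Sn, Se, F

Electron affinity generally becomes more exothermic across a period toward the halogens and less exothermic down a group.
Here both period and group differ, so the two effects have to be weighed against each other.
Rb > B: this pair runs against the simple trend — see the exception note.
H > Rb: H sits above Rb in group 1, so the down-group effect alone puts H higher.
Sn > H: the two effects oppose for this pair; the across-period effect wins (107 vs 73 kJ/mol).
Se > Sn: relative to Sn, both the across-period and down-group shifts push Se's electron affinity up.
F > Se: both effects reinforce here, so F is clearly the higher of the two.
Note the exception: Rb has a higher electron affinity than B, contrary to the simple trend — B's ns²np¹ configuration gives only a small electron affinity — the sparsely filled np subshell binds an added electron weakly.
Tabulated electron affinity (kJ/mol): H 73, B 27, F 328, Se 195, Rb 47, Sn 107.
So from lowest to highest: B < Rb < H < Sn < Se < F.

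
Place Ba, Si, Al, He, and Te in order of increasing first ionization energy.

Ba < Al < Si < Te < He

Removing the outermost electron gets harder across a period and easier down a group.
These span different periods and groups, so the two trends combine.
Al > Ba: relative to Ba, both the across-period and down-group shifts push Al's first ionization energy up.
Si > Al: both are in period 3; the period trend gives Si the larger value.
Te > Si: period and group pull opposite ways; the across-period shift dominates (869 vs 786 kJ/mol).
He > Te: both effects reinforce here, so He is clearly the higher of the two.
For reference (kJ/mol): He 2372, Al 578, Si 786, Te 869, Ba 503.
So from lowest to highest: Ba < Al < Si < Te < He.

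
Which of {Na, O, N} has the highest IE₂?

Na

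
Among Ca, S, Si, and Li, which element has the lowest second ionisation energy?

Ca

After 1 electron has been removed, what remains? Ca⁺ still has 1 valence electron; S⁺ still has 5 valence electrons; Si⁺ still has 3 valence electrons; Li⁺ is the bare [He] core.
Core electrons are held far more tightly than valence electrons, so Li tops the IE_2 order.
Valence configurations: Ca⁺ [Ar]4s¹, S⁺ [Ne]3s²3p³, Si⁺ [Ne]3s²3p¹.
The numbers (kJ/mol): Ca 1145, S 2252, Si 1577, Li 7298.
Putting it together, IE_2: Ca < Si < S < Li.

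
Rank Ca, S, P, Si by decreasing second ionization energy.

Consider each +1 ion: Ca⁺ still has 1 valence electron; S⁺ still has 5 valence electrons; P⁺ still has 4 valence electrons; Si⁺ still has 3 valence electrons.
All are still removing valence electrons, so compare the +1 ions as you would atoms: IE_2 generally rises across a period (higher Z_eff) and falls down a group (larger shell), subject to the usual subshell exceptions.
Valence configurations: Ca⁺ [Ar]4s¹, S⁺ [Ne]3s²3p³, P⁺ [Ne]3s²3p², Si⁺ [Ne]3s²3p¹.
Approximate IE_2 values (kJ/mol): Ca 1145, S 2252, P 1907, Si 1577.
Hence IE_2: Ca < Si < P < S.

S > P > Si > Ca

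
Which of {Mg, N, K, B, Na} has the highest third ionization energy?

Mg

IE_3 is the cost of taking one more electron from the +2 cation: Mg²⁺ is the bare [Ne] core; N²⁺ still has 3 valence electrons; K²⁺ is already 1 electron into the core; B²⁺ still has 1 valence electron; Na²⁺ is already 1 electron into the core.
Usually core removal costs more than valence removal, but here the competition is close: a tightly held n=2 valence electron can cost more to remove than an n=3 core electron, so the actual values have to decide it.
Valence configurations: N²⁺ [He]2s²2p¹, B²⁺ [He]2s¹.
Tabulated IE_3 (kJ/mol): Mg 7733, N 4578, K 4420, B 3660, Na 6910.
Hence IE_3: B < K < N < Na < Mg.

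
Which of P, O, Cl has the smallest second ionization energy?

The second ionization energy removes an electron from the +1 ion. For each element: P⁺ still has 4 valence electrons; O⁺ still has 5 valence electrons; Cl⁺ still has 6 valence electrons.
All are still removing valence electrons, so compare the +1 ions as you would atoms: IE_2 generally rises across a period (higher Z_eff) and falls down a group (larger shell), subject to the usual subshell exceptions.
Valence configurations: P⁺ [Ne]3s²3p², O⁺ [He]2s²2p³, Cl⁺ [Ne]3s²3p⁴.
Approximate IE_2 values (kJ/mol): P 1907, O 3388, Cl 2298.
So the second ionization energies run P < Cl < O.

P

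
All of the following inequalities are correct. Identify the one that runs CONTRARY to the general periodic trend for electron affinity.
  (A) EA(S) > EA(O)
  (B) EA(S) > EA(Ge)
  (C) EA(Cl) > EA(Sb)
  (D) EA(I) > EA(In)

The general trend: electron affinity increases across a period and decreases down a group.
(A) S (period 3, group 16) vs O (period 2, group 16): the stated order contradicts the simple trend.
(B) S (period 3, group 16) vs Ge (period 4, group 14): the stated order agrees with the simple trend.
(C) Cl (period 3, group 17) vs Sb (period 5, group 15): the stated order agrees with the simple trend.
(D) I (period 5, group 17) vs In (period 5, group 13): the stated order agrees with the simple trend.
The exception is (A): the compact 2p subshell of O repels the added electron more than S's larger 3p does.

(A)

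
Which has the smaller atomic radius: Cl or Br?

Cl

Cl is in period 3, group 17; Br is in period 4, group 17.
Across a period the added protons contract the valence shell; down a group each new principal shell makes the atom larger.
All are in group 17, so atomic radius increases down the group.
So Cl has the smaller atomic radius (Cl < Br).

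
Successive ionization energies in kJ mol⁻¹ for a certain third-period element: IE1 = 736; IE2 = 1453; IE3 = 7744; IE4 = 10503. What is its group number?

Look for the largest jump between consecutive ionization energies: IE3/IE2 ≈ 5.3, far larger than any earlier ratio.
That jump marks the point where a core electron is being removed. So the atom has 2 valence electrons.
A main-group element with 2 valence electrons is in group 2.

Group 2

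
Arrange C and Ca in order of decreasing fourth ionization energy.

Ca > C

The fourth ionization energy removes an electron from the +3 ion. For each element: C³⁺ still has 1 valence electron; Ca³⁺ is already 1 electron into the core.
Breaking into a closed-shell core is much more expensive than removing a leftover valence electron — Ca has the largest IE_4 here.
The numbers (kJ/mol): C 6223, Ca 6491.
Hence IE_4: C < Ca.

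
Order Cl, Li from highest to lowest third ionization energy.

Li > Cl

After 2 electrons have been removed, what remains? Cl²⁺ still has 5 valence electrons; Li²⁺ is already 1 electron into the core.
Breaking into a closed-shell core is much more expensive than removing a leftover valence electron — Li has the largest IE_3 here.
Approximate IE_3 values (kJ/mol): Cl 3822, Li 11815.
Putting it together, IE_3: Cl < Li.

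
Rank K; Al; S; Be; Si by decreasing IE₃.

The third ionization energy removes an electron from the +2 ion. For each element: K²⁺ is already 1 electron into the core; Al²⁺ still has 1 valence electron; S²⁺ still has 4 valence electrons; Be²⁺ is the bare [He] core; Si²⁺ still has 2 valence electrons.
Breaking into a closed-shell core is much more expensive than removing a leftover valence electron — K and Be have the largest IE_3 here.
Valence configurations: Al²⁺ [Ne]3s¹, S²⁺ [Ne]3s²3p², Si²⁺ [Ne]3s².
Tabulated IE_3 (kJ/mol): K 4420, Al 2745, S 3357, Be 14849, Si 3232.
Overall IE_3 order: Al < Si < S < K < Be.

Be > K > S > Si > Al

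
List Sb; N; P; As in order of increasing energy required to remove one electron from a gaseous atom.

Sb < As < P < N

First ionization energy rises across a period (greater Z_eff holds electrons more tightly) and falls down a group (valence electrons are farther from the nucleus).
All are in group 15, so first ionization energy increases up the group.
So from lowest to highest: Sb < As < P < N.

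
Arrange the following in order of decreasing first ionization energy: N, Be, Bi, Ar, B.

Ar, N, Be, B, Bi

Be is in period 2, group 2; B is in period 2, group 13; N is in period 2, group 15; Ar is in period 3, group 18; Bi is in period 6, group 15.
Across a period the outer electron is held more tightly (higher IE₁); down a group it sits in a higher shell, more shielded, and comes off more easily.
These span different periods and groups, so the two trends combine.
B > Bi: the two effects oppose for this pair; the down-group effect wins (801 vs 703 kJ/mol).
Be > B: this pair runs against the simple trend — see the exception note.
N > Be: both are in period 2; the period trend gives N the larger value.
Ar > N: the two effects oppose for this pair; the across-period effect wins (1521 vs 1402 kJ/mol).
Note the exception: Be has a higher first ionization energy than B, contrary to the simple trend — removing B's lone 2p electron is easier than breaking Be's filled 2s².
For reference (kJ/mol): Be 900, B 801, N 1402, Ar 1521, Bi 703.
So from highest to lowest: Ar > N > Be > B > Bi.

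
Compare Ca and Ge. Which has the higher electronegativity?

Ca is in period 4, group 2; Ge is in period 4, group 14.
EN rises left→right (higher Z_eff, smaller atoms) and falls top→bottom (larger, more shielded atoms).
All lie in period 4, so electronegativity increases left to right.
So Ge has the higher electronegativity (Ge > Ca).

Ge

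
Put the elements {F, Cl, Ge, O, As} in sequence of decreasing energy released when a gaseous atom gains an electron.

Cl > F > O > Ge > As

O is in period 2, group 16; F is in period 2, group 17; Cl is in period 3, group 17; Ge is in period 4, group 14; As is in period 4, group 15.
Adding an electron releases more energy for atoms nearer the top right (short of the noble gases).
These span different periods and groups, so the two trends combine.
Ge > As: this pair runs against the simple trend — see the exception note.
O > Ge: relative to Ge, both the across-period and down-group shifts push O's electron affinity up.
F > O: both are in period 2; the period trend gives F the larger value.
Cl > F: this pair runs against the simple trend — see the exception note.
Note the exception: Ge has a higher electron affinity than As, contrary to the simple trend — adding an electron to As's half-filled 4p³ is unfavourable, so Ge (4p²) has the more exothermic EA.
Note the exception: Cl has a higher electron affinity than F, contrary to the simple trend — F's small 2p subshell makes the incoming electron feel strong e⁻–e⁻ repulsion, so Cl actually releases more energy on gaining an electron.
For reference (kJ/mol): O 141, F 328, Cl 349, Ge 119, As 78.
So from highest to lowest: Cl > F > O > Ge > As.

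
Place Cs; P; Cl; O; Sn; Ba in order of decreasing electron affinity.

Cl > O > Sn > P > Cs > Ba

O is in period 2, group 16; P is in period 3, group 15; Cl is in period 3, group 17; Sn is in period 5, group 14; Cs is in period 6, group 1; Ba is in period 6, group 2.
Atoms with high Z_eff and room in the valence shell (especially the halogens) have the most exothermic electron affinities.
Here both period and group differ, so the two effects have to be weighed against each other.
Cs > Ba: this pair runs against the simple trend — see the exception note.
P > Cs: relative to Cs, both the across-period and down-group shifts push P's electron affinity up.
Sn > P: this pair runs against the simple trend — see the exception note.
O > Sn: both effects reinforce here, so O is clearly the higher of the two.
Cl > O: period and group pull opposite ways; the across-period shift dominates (349 vs 141 kJ/mol).
Note the exception: Cs has a higher electron affinity than Ba, contrary to the simple trend — adding an electron to Ba (ns²) has to open a new, higher-energy np subshell, which is unfavourable.
Note the exception: Sn has a higher electron affinity than P, contrary to the simple trend — adding an electron to P's half-filled np³ subshell costs electron-pairing energy.
Tabulated electron affinity (kJ/mol): O 141, P 72, Cl 349, Sn 107, Cs 46, Ba 14.
So from highest to lowest: Cl > O > Sn > P > Cs > Ba.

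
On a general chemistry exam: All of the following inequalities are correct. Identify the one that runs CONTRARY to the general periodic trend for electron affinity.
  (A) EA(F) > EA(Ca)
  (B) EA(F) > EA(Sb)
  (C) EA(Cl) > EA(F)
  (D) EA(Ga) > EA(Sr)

(C)

The general trend: electron affinity increases across a period and decreases down a group.
(A) F (period 2, group 17) vs Ca (period 4, group 2): the stated order agrees with the simple trend.
(B) F (period 2, group 17) vs Sb (period 5, group 15): the stated order agrees with the simple trend.
(C) Cl (period 3, group 17) vs F (period 2, group 17): the stated order contradicts the simple trend.
(D) Ga (period 4, group 13) vs Sr (period 5, group 2): the stated order agrees with the simple trend.
The exception is (C): F's small 2p subshell makes the incoming electron feel strong e⁻–e⁻ repulsion, so Cl actually releases more energy on gaining an electron.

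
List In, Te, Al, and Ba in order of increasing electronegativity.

Ba < Al < In < Te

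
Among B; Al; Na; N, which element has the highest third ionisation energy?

Consider each +2 ion: B²⁺ still has 1 valence electron; Al²⁺ still has 1 valence electron; Na²⁺ is already 1 electron into the core; N²⁺ still has 3 valence electrons.
Core electrons are held far more tightly than valence electrons, so Na tops the IE_3 order.
Valence configurations: B²⁺ [He]2s¹, Al²⁺ [Ne]3s¹, N²⁺ [He]2s²2p¹.
Tabulated IE_3 (kJ/mol): B 3660, Al 2745, Na 6910, N 4578.
Overall IE_3 order: Al < B < N < Na.

Na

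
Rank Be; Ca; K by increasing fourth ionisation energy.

K < Ca < Be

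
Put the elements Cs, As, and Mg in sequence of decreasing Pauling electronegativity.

As > Mg > Cs

Mg is in period 3, group 2; As is in period 4, group 15; Cs is in period 6, group 1.
Smaller atoms with higher effective nuclear charge are more electronegative.
Neither a single period nor a single group — weigh both effects.
Mg > Cs: relative to Cs, both the across-period and down-group shifts push Mg's electronegativity up.
As > Mg: period and group pull opposite ways; the across-period shift dominates (2.18 vs 1.31).
For reference (Pauling): Mg 1.31, As 2.18, Cs 0.79.
So from highest to lowest: As > Mg > Cs.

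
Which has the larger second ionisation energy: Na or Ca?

After 1 electron has been removed, what remains? Na⁺ is the bare [Ne] core; Ca⁺ still has 1 valence electron.
Pulling an electron out of a noble-gas core costs far more than removing a remaining valence electron, so Na sits at the high end of IE_2.
Tabulated IE_2 (kJ/mol): Na 4562, Ca 1145.
So the second ionization energies run Ca < Na.

Na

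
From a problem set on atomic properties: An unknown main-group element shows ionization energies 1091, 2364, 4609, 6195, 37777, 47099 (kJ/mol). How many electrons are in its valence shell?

Look for the largest jump between consecutive ionization energies: IE5/IE4 ≈ 6.1, far larger than any earlier ratio.
That jump marks the point where a core electron is being removed. So the atom has 4 valence electrons.

4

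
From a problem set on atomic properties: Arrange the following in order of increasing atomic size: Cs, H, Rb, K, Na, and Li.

H is in period 1, group 1; Li is in period 2, group 1; Na is in period 3, group 1; K is in period 4, group 1; Rb is in period 5, group 1; Cs is in period 6, group 1.
Radius decreases left→right (rising Z_eff, same n) and increases top→bottom (higher n).
All are in group 1, so atomic radius increases down the group.
So from smallest to largest: H < Li < Na < K < Rb < Cs.

H < Li < Na < K < Rb < Cs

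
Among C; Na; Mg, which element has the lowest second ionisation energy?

Mg

Consider each +1 ion: C⁺ still has 3 valence electrons; Na⁺ is the bare [Ne] core; Mg⁺ still has 1 valence electron.
Core electrons are held far more tightly than valence electrons, so Na tops the IE_2 order.
Valence configurations: C⁺ [He]2s²2p¹, Mg⁺ [Ne]3s¹.
Tabulated IE_2 (kJ/mol): C 2353, Na 4562, Mg 1451.
Putting it together, IE_2: Mg < C < Na.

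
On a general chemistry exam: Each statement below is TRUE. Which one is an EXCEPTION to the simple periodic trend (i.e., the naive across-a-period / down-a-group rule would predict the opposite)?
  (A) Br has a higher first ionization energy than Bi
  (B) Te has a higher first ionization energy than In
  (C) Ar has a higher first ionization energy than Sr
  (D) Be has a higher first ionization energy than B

(D)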